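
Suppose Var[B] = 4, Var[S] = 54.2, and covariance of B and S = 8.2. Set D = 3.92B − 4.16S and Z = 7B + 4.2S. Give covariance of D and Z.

By bilinearity, covariance of D and Z = ac·Var[B] + bd·Var[S] + (ad+bc)·covariance of B and S, with a=3.92, b=-4.16, c=7, d=4.2.
ac·Var[B] = 3.92·7·4 = 109.76
bd·Var[S] = (-4.16)·4.2·54.2 = -946.9824
(ad+bc)·covariance of B and S = (-12.656)·8.2 = -103.7792
covariance of D and Z = 109.76 + (-946.9824) + (-103.7792) = -941.0016.

covariance of D and Z = -941.0016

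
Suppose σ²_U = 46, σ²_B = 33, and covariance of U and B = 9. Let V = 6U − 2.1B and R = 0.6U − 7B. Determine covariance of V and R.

covariance of V and R = 261.36

By bilinearity, covariance of V and R = ac·σ²_U + bd·σ²_B + (ad+bc)·covariance of U and B, with a=6, b=-2.1, c=0.6, d=-7.
ac·σ²_U = 6·0.6·46 = 165.6
bd·σ²_B = (-2.1)·(-7)·33 = 485.1
(ad+bc)·covariance of U and B = (-43.26)·9 = -389.34
covariance of V and R = 165.6 + 485.1 + (-389.34) = 261.36.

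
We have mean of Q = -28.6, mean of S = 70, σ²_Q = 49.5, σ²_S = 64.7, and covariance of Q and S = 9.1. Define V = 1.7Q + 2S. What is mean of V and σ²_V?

mean of V = 91.38, σ²_V = 463.735

mean of V = 1.7·mean of Q + 2·mean of S = 1.7·(-28.6) + 2·70 = 91.38.
σ²_V = a²·σ²_Q + b²·σ²_S + 2ab·covariance of Q and S with a = 1.7, b = 2.
= 1.7²·49.5 + 2²·64.7 + 2·1.7·2·9.1
= 143.055 + 258.8 + 61.88 = 463.735.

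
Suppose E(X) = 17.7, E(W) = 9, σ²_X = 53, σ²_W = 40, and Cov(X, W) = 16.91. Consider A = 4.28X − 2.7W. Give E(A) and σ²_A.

E(A) = 51.456, σ²_A = 871.65128

E(A) = 4.28·E(X) + (-2.7)·E(W) = 4.28·17.7 + (-2.7)·9 = 51.456.
σ²_A = a²·σ²_X + b²·σ²_W + 2ab·Cov(X, W) with a = 4.28, b = -2.7.
= 4.28²·53 + (-2.7)²·40 + 2·4.28·(-2.7)·16.91
= 970.8752 + 291.6 + (-390.82392) = 871.65128.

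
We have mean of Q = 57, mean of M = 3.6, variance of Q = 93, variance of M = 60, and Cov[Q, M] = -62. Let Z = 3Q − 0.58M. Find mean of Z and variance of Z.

mean of Z = 3·mean of Q + (-0.58)·mean of M = 3·57 + (-0.58)·3.6 = 168.912.
variance of Z = a²·variance of Q + b²·variance of M + 2ab·Cov[Q, M] with a = 3, b = -0.58.
= 3²·93 + (-0.58)²·60 + 2·3·(-0.58)·(-62)
= 837 + 20.184 + 215.76 = 1072.944.

mean of Z = 168.912, variance of Z = 1072.944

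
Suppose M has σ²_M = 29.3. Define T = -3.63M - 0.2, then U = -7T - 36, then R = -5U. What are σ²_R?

σ²_R = 472951.88325

σ²_T = (-3.63)²·29.3 = 386.08317.
σ²_U = (-7)²·386.08317 = 18918.07533.
σ²_R = (-5)²·18918.07533 = 472951.88325.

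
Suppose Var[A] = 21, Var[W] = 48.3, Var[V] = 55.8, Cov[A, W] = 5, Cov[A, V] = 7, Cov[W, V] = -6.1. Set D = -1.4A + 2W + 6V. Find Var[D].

Var[D] = 1951.16

Var[D] = a²·Var[A] + b²·Var[W] + c²·Var[V] + 2ab·Cov[A, W] + 2ac·Cov[A, V] + 2bc·Cov[W, V], with a = -1.4, b = 2, c = 6.
= 41.16 + 193.2 + 2008.8 + (-28) + (-117.6) + (-146.4)
= 1951.16.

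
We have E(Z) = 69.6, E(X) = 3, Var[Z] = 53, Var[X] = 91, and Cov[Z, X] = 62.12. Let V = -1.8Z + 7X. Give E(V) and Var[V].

E(V) = -104.28, Var[V] = 3065.296

E(V) = (-1.8)·E(Z) + 7·E(X) = (-1.8)·69.6 + 7·3 = -104.28.
Var[V] = a²·Var[Z] + b²·Var[X] + 2ab·Cov[Z, X] with a = -1.8, b = 7.
= (-1.8)²·53 + 7²·91 + 2·(-1.8)·7·62.12
= 171.72 + 4459 + (-1565.424) = 3065.296.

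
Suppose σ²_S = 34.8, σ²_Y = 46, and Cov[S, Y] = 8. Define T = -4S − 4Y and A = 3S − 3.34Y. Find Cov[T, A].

Cov[T, A] = 207.84

By bilinearity, Cov[T, A] = ac·σ²_S + bd·σ²_Y + (ad+bc)·Cov[S, Y], with a=-4, b=-4, c=3, d=-3.34.
ac·σ²_S = (-4)·3·34.8 = -417.6
bd·σ²_Y = (-4)·(-3.34)·46 = 614.56
(ad+bc)·Cov[S, Y] = (1.36)·8 = 10.88
Cov[T, A] = -417.6 + 614.56 + 10.88 = 207.84.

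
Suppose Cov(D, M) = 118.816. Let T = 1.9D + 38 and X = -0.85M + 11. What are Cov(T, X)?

Cov(T, X) = a·c·Cov(D, M) = 1.9·(-0.85)·118.816 = -191.88784. Additive constants drop out.

Cov(T, X) = -191.88784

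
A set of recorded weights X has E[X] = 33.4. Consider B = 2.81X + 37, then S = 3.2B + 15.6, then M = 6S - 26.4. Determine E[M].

E[B] = 2.81·33.4 + 37 = 130.854.
E[S] = 3.2·130.854 + 15.6 = 434.3328.
E[M] = 6·434.3328 + (-26.4) = 2579.5968.

E[M] = 2579.5968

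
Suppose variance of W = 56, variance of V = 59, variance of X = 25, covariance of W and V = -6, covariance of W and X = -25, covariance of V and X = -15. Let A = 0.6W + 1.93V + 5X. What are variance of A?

variance of A = 411.5331

variance of A = a²·variance of W + b²·variance of V + c²·variance of X + 2ab·covariance of W and V + 2ac·covariance of W and X + 2bc·covariance of V and X, with a = 0.6, b = 1.93, c = 5.
= 20.16 + 219.7691 + 625 + (-13.896) + (-150) + (-289.5)
= 411.5331.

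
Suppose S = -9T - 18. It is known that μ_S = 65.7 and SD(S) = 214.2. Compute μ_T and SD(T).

From S = -9T - 18: μ_S = a·μ_T + b, so μ_T = (μ_S − b)/a = (65.7 − (-18))/(-9) = -9.3.
SD(S) = |a|·SD(T), so SD(T) = 214.2/|-9| = 23.8.

μ_T = -9.3, SD(T) = 23.8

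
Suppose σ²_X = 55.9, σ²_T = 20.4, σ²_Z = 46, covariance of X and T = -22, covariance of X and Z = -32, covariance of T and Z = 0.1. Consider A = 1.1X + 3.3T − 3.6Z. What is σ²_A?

σ²_A = a²·σ²_X + b²·σ²_T + c²·σ²_Z + 2ab·covariance of X and T + 2ac·covariance of X and Z + 2bc·covariance of T and Z, with a = 1.1, b = 3.3, c = -3.6.
= 67.639 + 222.156 + 596.16 + (-159.72) + 253.44 + (-2.376)
= 977.299.

σ²_A = 977.299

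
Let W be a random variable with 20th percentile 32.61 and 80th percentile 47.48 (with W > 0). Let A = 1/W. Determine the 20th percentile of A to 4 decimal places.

20th percentile of A = 0.0211

1/W is decreasing on W > 0, so percentile order reverses: P_{20}(A) uses P_{80}(W) = 47.48.
P_{20}(A) = 1/47.48 ≈ 0.0211.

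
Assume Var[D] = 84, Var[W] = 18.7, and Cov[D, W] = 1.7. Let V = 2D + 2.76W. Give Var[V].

Var[V] = a²·Var[D] + b²·Var[W] + 2ab·Cov[D, W] with a = 2, b = 2.76.
= 2²·84 + 2.76²·18.7 + 2·2·2.76·1.7
= 336 + 142.44912 + 18.768 = 497.21712.

Var[V] = 497.21712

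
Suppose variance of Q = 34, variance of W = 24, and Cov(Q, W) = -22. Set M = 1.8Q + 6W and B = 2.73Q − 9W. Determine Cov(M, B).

Cov(M, B) = -1132.884

By bilinearity, Cov(M, B) = ac·variance of Q + bd·variance of W + (ad+bc)·Cov(Q, W), with a=1.8, b=6, c=2.73, d=-9.
ac·variance of Q = 1.8·2.73·34 = 167.076
bd·variance of W = 6·(-9)·24 = -1296
(ad+bc)·Cov(Q, W) = (0.18)·(-22) = -3.96
Cov(M, B) = 167.076 + (-1296) + (-3.96) = -1132.884.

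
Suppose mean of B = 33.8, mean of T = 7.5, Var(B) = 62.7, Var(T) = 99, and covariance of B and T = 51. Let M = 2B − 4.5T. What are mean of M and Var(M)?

mean of M = 33.85, Var(M) = 1337.55

mean of M = 2·mean of B + (-4.5)·mean of T = 2·33.8 + (-4.5)·7.5 = 33.85.
Var(M) = a²·Var(B) + b²·Var(T) + 2ab·covariance of B and T with a = 2, b = -4.5.
= 2²·62.7 + (-4.5)²·99 + 2·2·(-4.5)·51
= 250.8 + 2004.75 + (-918) = 1337.55.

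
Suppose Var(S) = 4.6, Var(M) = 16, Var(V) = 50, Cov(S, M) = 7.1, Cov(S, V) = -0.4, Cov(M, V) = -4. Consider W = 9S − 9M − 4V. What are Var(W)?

Var(W) = a²·Var(S) + b²·Var(M) + c²·Var(V) + 2ab·Cov(S, M) + 2ac·Cov(S, V) + 2bc·Cov(M, V), with a = 9, b = -9, c = -4.
= 372.6 + 1296 + 800 + (-1150.2) + 28.8 + (-288)
= 1059.2.

Var(W) = 1059.2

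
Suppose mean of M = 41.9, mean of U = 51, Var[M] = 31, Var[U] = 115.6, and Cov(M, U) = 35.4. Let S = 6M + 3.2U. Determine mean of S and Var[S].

mean of S = 6·mean of M + 3.2·mean of U = 6·41.9 + 3.2·51 = 414.6.
Var[S] = a²·Var[M] + b²·Var[U] + 2ab·Cov(M, U) with a = 6, b = 3.2.
= 6²·31 + 3.2²·115.6 + 2·6·3.2·35.4
= 1116 + 1183.744 + 1359.36 = 3659.104.

mean of S = 414.6, Var[S] = 3659.104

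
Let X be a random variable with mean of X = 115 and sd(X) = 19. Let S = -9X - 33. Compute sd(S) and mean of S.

sd(S) = 171, mean of S = -1068

S = -9X - 33 is linear with a = -9, b = -33.
sd(S) = |a|·sd(X) = |-9|·19 = 171.
mean of S = a·mean of X + b = (-9)·115 + (-33) = -1068.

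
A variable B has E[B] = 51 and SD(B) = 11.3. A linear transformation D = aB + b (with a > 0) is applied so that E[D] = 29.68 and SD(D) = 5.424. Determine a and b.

SD(D) = a·SD(B) (a > 0), so a = 5.424/11.3 = 0.48.
E[D] = a·E[B] + b, so b = 29.68 − 0.48·51 = 5.2.

a = 0.48, b = 5.2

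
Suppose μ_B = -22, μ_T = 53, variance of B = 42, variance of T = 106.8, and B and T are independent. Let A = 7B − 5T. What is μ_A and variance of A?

μ_A = -419, variance of A = 4728

μ_A = 7·μ_B + (-5)·μ_T = 7·(-22) + (-5)·53 = -419.
variance of A = a²·variance of B + b²·variance of T + 2ab·Cov[B, T] with a = 7, b = -5.
Independence gives Cov[B, T] = 0.
= 7²·42 + (-5)²·106.8 + 2·7·(-5)·0
= 2058 + 2670 + 0 = 4728.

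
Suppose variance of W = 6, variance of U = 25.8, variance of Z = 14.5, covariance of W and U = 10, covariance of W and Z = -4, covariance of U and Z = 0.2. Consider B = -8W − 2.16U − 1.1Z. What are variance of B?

variance of B = 798.06788

variance of B = a²·variance of W + b²·variance of U + c²·variance of Z + 2ab·covariance of W and U + 2ac·covariance of W and Z + 2bc·covariance of U and Z, with a = -8, b = -2.16, c = -1.1.
= 384 + 120.37248 + 17.545 + 345.6 + (-70.4) + 0.9504
= 798.06788.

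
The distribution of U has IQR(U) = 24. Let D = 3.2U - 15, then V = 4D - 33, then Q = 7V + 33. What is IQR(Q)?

IQR(D) = |3.2|·24 = 76.8.
IQR(V) = |4|·76.8 = 307.2.
IQR(Q) = |7|·307.2 = 2150.4.

IQR(Q) = 2150.4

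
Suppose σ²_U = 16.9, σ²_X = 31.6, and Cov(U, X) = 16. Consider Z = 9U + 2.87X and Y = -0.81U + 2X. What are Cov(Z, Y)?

Cov(Z, Y) = 308.9878

By bilinearity, Cov(Z, Y) = ac·σ²_U + bd·σ²_X + (ad+bc)·Cov(U, X), with a=9, b=2.87, c=-0.81, d=2.
ac·σ²_U = 9·(-0.81)·16.9 = -123.201
bd·σ²_X = 2.87·2·31.6 = 181.384
(ad+bc)·Cov(U, X) = (15.6753)·16 = 250.8048
Cov(Z, Y) = -123.201 + 181.384 + 250.8048 = 308.9878.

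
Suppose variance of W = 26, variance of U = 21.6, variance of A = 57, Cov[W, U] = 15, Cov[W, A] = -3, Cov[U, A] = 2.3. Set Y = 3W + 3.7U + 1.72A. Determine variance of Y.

variance of Y = a²·variance of W + b²·variance of U + c²·variance of A + 2ab·Cov[W, U] + 2ac·Cov[W, A] + 2bc·Cov[U, A], with a = 3, b = 3.7, c = 1.72.
= 234 + 295.704 + 168.6288 + 333 + (-30.96) + 29.2744
= 1029.6472.

variance of Y = 1029.6472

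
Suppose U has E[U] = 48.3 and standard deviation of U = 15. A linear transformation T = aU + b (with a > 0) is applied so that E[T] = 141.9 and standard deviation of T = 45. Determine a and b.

standard deviation of T = a·standard deviation of U (a > 0), so a = 45/15 = 3.
E[T] = a·E[U] + b, so b = 141.9 − 3·48.3 = -3.

a = 3, b = -3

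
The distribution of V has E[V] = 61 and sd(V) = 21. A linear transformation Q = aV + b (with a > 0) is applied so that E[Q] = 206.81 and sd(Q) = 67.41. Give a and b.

a = 3.21, b = 11

sd(Q) = a·sd(V) (a > 0), so a = 67.41/21 = 3.21.
E[Q] = a·E[V] + b, so b = 206.81 − 3.21·61 = 11.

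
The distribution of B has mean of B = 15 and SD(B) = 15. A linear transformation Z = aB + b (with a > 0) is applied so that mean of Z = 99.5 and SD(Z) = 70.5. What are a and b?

SD(Z) = a·SD(B) (a > 0), so a = 70.5/15 = 4.7.
mean of Z = a·mean of B + b, so b = 99.5 − 4.7·15 = 29.

a = 4.7, b = 29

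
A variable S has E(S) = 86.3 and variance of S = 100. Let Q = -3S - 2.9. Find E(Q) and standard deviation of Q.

Q = -3S - 2.9 is linear with a = -3, b = -2.9.
E(Q) = a·E(S) + b = (-3)·86.3 + (-2.9) = -261.8.
standard deviation of S = √100 = 10.
standard deviation of Q = |a|·standard deviation of S = |-3|·10 = 30.

E(Q) = -261.8, standard deviation of Q = 30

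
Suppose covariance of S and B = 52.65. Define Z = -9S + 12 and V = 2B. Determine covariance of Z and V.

covariance of Z and V = -947.7

covariance of Z and V = a·c·covariance of S and B = (-9)·2·52.65 = -947.7. Additive constants drop out.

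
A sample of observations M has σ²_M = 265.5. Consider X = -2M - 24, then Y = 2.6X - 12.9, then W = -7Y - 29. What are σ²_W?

σ²_W = 351776.88

σ²_X = (-2)²·265.5 = 1062.
σ²_Y = 2.6²·1062 = 7179.12.
σ²_W = (-7)²·7179.12 = 351776.88.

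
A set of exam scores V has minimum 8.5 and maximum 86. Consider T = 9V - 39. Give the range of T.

Range(T) = 697.5

Range of V = 86 − 8.5 = 77.5.
Range(T) = |a|·Range(V) = |9|·77.5 = 697.5.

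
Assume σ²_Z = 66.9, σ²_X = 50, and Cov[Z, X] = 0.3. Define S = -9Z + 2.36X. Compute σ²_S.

σ²_S = 5684.636

σ²_S = a²·σ²_Z + b²·σ²_X + 2ab·Cov[Z, X] with a = -9, b = 2.36.
= (-9)²·66.9 + 2.36²·50 + 2·(-9)·2.36·0.3
= 5418.9 + 278.48 + (-12.744) = 5684.636.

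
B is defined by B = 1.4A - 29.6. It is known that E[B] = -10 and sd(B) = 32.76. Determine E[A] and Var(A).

E[A] = 14, Var(A) = 547.56

From B = 1.4A - 29.6: E[B] = a·E[A] + b, so E[A] = (E[B] − b)/a = (-10 − (-29.6))/1.4 = 14.
Var(B) = 32.76² = 1073.2176.
Var(B) = a²·Var(A), so Var(A) = 1073.2176/1.4² = 547.56.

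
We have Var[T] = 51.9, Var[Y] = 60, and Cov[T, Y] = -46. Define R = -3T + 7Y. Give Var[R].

Var[R] = 5339.1

Var[R] = a²·Var[T] + b²·Var[Y] + 2ab·Cov[T, Y] with a = -3, b = 7.
= (-3)²·51.9 + 7²·60 + 2·(-3)·7·(-46)
= 467.1 + 2940 + 1932 = 5339.1.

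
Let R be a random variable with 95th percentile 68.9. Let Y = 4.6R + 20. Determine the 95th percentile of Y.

Since a = 4.6 > 0 the transformation is increasing, so the 95th percentile of Y = a·(P_{95} of R) + b = 4.6·68.9 + 20 = 336.94.

95th percentile of Y = 336.94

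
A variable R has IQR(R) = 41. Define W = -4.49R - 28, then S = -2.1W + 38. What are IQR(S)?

IQR(S) = 386.589

IQR(W) = |-4.49|·41 = 184.09.
IQR(S) = |-2.1|·184.09 = 386.589.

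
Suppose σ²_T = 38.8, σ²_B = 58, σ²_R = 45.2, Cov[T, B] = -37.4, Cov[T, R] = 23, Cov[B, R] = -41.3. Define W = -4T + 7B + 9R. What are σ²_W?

σ²_W = a²·σ²_T + b²·σ²_B + c²·σ²_R + 2ab·Cov[T, B] + 2ac·Cov[T, R] + 2bc·Cov[B, R], with a = -4, b = 7, c = 9.
= 620.8 + 2842 + 3661.2 + 2094.4 + (-1656) + (-5203.8)
= 2358.6.

σ²_W = 2358.6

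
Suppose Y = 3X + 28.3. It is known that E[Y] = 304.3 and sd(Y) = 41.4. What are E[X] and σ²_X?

From Y = 3X + 28.3: E[Y] = a·E[X] + b, so E[X] = (E[Y] − b)/a = (304.3 − 28.3)/3 = 92.
σ²_Y = 41.4² = 1713.96.
σ²_Y = a²·σ²_X, so σ²_X = 1713.96/3² = 190.44.

E[X] = 92, σ²_X = 190.44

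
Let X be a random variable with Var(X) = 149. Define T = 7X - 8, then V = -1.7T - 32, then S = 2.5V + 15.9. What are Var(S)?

Var(S) = 131874.3125

Var(T) = 7²·149 = 7301.
Var(V) = (-1.7)²·7301 = 21099.89.
Var(S) = 2.5²·21099.89 = 131874.3125.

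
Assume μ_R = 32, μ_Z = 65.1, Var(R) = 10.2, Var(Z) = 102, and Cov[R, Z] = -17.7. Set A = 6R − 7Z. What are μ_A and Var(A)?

μ_A = 6·μ_R + (-7)·μ_Z = 6·32 + (-7)·65.1 = -263.7.
Var(A) = a²·Var(R) + b²·Var(Z) + 2ab·Cov[R, Z] with a = 6, b = -7.
= 6²·10.2 + (-7)²·102 + 2·6·(-7)·(-17.7)
= 367.2 + 4998 + 1486.8 = 6852.

μ_A = -263.7, Var(A) = 6852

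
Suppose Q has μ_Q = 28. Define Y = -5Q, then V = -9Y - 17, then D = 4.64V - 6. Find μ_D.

μ_D = 5761.52

μ_Y = (-5)·28 = -140.
μ_V = (-9)·(-140) + (-17) = 1243.
μ_D = 4.64·1243 + (-6) = 5761.52.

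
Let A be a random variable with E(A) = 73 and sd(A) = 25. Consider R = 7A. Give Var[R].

R = 7A is linear with a = 7, b = 0.
Var[A] = 25² = 625.
Var[R] = a²·Var[A] = 7²·625 = 30625.

Var[R] = 30625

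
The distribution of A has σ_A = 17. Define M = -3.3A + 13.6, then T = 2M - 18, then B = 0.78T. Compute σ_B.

σ_B = 87.516

σ_M = |-3.3|·17 = 56.1.
σ_T = |2|·56.1 = 112.2.
σ_B = |0.78|·112.2 = 87.516.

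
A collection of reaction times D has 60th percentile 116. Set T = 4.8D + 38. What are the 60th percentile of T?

60th percentile of T = 594.8

Since a = 4.8 > 0 the transformation is increasing, so the 60th percentile of T = a·(P_{60} of D) + b = 4.8·116 + 38 = 594.8.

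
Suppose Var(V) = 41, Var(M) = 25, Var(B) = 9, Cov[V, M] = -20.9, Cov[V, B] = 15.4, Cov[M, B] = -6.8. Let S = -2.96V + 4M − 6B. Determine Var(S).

Var(S) = a²·Var(V) + b²·Var(M) + c²·Var(B) + 2ab·Cov[V, M] + 2ac·Cov[V, B] + 2bc·Cov[M, B], with a = -2.96, b = 4, c = -6.
= 359.2256 + 400 + 324 + 494.912 + 547.008 + 326.4
= 2451.5456.

Var(S) = 2451.5456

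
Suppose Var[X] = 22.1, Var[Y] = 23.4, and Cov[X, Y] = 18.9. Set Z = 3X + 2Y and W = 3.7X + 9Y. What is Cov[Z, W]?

By bilinearity, Cov[Z, W] = ac·Var[X] + bd·Var[Y] + (ad+bc)·Cov[X, Y], with a=3, b=2, c=3.7, d=9.
ac·Var[X] = 3·3.7·22.1 = 245.31
bd·Var[Y] = 2·9·23.4 = 421.2
(ad+bc)·Cov[X, Y] = (34.4)·18.9 = 650.16
Cov[Z, W] = 245.31 + 421.2 + 650.16 = 1316.67.

Cov[Z, W] = 1316.67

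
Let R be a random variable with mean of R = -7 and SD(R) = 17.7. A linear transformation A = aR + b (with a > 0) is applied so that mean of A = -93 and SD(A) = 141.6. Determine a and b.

a = 8, b = -37

SD(A) = a·SD(R) (a > 0), so a = 141.6/17.7 = 8.
mean of A = a·mean of R + b, so b = -93 − 8·(-7) = -37.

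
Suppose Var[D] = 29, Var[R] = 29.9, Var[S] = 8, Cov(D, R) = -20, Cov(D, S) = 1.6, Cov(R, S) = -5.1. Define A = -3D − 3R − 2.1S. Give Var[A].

Var[A] = a²·Var[D] + b²·Var[R] + c²·Var[S] + 2ab·Cov(D, R) + 2ac·Cov(D, S) + 2bc·Cov(R, S), with a = -3, b = -3, c = -2.1.
= 261 + 269.1 + 35.28 + (-360) + 20.16 + (-64.26)
= 161.28.

Var[A] = 161.28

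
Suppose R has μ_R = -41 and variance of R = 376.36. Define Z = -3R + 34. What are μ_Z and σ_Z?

μ_Z = 157, σ_Z = 58.2

Z = -3R + 34 is linear with a = -3, b = 34.
μ_Z = a·μ_R + b = (-3)·(-41) + 34 = 157.
σ_R = √376.36 = 19.4.
σ_Z = |a|·σ_R = |-3|·19.4 = 58.2.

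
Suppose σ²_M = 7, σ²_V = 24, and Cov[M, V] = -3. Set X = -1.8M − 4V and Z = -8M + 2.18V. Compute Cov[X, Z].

By bilinearity, Cov[X, Z] = ac·σ²_M + bd·σ²_V + (ad+bc)·Cov[M, V], with a=-1.8, b=-4, c=-8, d=2.18.
ac·σ²_M = (-1.8)·(-8)·7 = 100.8
bd·σ²_V = (-4)·2.18·24 = -209.28
(ad+bc)·Cov[M, V] = (28.076)·(-3) = -84.228
Cov[X, Z] = 100.8 + (-209.28) + (-84.228) = -192.708.

Cov[X, Z] = -192.708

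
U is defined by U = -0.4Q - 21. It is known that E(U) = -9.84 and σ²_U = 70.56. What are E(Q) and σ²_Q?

From U = -0.4Q - 21: E(U) = a·E(Q) + b, so E(Q) = (E(U) − b)/a = (-9.84 − (-21))/(-0.4) = -27.9.
σ²_U = a²·σ²_Q, so σ²_Q = 70.56/(-0.4)² = 441.

E(Q) = -27.9, σ²_Q = 441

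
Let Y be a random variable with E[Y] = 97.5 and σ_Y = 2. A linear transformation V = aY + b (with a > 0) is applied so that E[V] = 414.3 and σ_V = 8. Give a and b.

σ_V = a·σ_Y (a > 0), so a = 8/2 = 4.
E[V] = a·E[Y] + b, so b = 414.3 − 4·97.5 = 24.3.

a = 4, b = 24.3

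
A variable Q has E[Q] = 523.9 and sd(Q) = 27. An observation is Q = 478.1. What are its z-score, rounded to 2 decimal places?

z = -1.70

z = (Q − E[Q]) / sd(Q) = (478.1 − 523.9) / 27 ≈ -1.70.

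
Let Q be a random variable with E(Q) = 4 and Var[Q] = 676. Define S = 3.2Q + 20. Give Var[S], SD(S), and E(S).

Var[S] = 6922.24, SD(S) = 83.2, E(S) = 32.8

S = 3.2Q + 20 is linear with a = 3.2, b = 20.
Var[S] = a²·Var[Q] = 3.2²·676 = 6922.24 (the additive constant 20 does not affect variance).
SD(Q) = √676 = 26.
SD(S) = |a|·SD(Q) = |3.2|·26 = 83.2.
E(S) = a·E(Q) + b = 3.2·4 + 20 = 32.8.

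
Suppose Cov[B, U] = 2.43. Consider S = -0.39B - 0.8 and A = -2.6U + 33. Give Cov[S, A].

Cov[S, A] = a·c·Cov[B, U] = (-0.39)·(-2.6)·2.43 = 2.46402. Additive constants drop out.

Cov[S, A] = 2.46402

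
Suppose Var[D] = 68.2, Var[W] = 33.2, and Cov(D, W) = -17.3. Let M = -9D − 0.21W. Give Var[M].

Var[M] = 5460.27012

Var[M] = a²·Var[D] + b²·Var[W] + 2ab·Cov(D, W) with a = -9, b = -0.21.
= (-9)²·68.2 + (-0.21)²·33.2 + 2·(-9)·(-0.21)·(-17.3)
= 5524.2 + 1.46412 + (-65.394) = 5460.27012.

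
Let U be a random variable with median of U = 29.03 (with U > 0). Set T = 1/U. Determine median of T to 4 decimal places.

1/U is monotone on this domain, so median of T = 1/(29.03) ≈ 0.0344.

median of T = 0.0344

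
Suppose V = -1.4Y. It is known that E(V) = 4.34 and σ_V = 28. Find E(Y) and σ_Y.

E(Y) = -3.1, σ_Y = 20

From V = -1.4Y: E(V) = a·E(Y) + b, so E(Y) = (E(V) − b)/a = (4.34 − 0)/(-1.4) = -3.1.
σ_V = |a|·σ_Y, so σ_Y = 28/|-1.4| = 20.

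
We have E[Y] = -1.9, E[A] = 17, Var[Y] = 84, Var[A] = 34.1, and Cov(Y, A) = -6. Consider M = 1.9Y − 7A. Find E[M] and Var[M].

E[M] = -122.61, Var[M] = 2133.74

E[M] = 1.9·E[Y] + (-7)·E[A] = 1.9·(-1.9) + (-7)·17 = -122.61.
Var[M] = a²·Var[Y] + b²·Var[A] + 2ab·Cov(Y, A) with a = 1.9, b = -7.
= 1.9²·84 + (-7)²·34.1 + 2·1.9·(-7)·(-6)
= 303.24 + 1670.9 + 159.6 = 2133.74.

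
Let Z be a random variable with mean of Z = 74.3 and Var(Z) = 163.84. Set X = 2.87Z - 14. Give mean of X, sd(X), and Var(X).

mean of X = 199.241, sd(X) = 36.736, Var(X) = 1349.533696

X = 2.87Z - 14 is linear with a = 2.87, b = -14.
mean of X = a·mean of Z + b = 2.87·74.3 + (-14) = 199.241.
sd(Z) = √163.84 = 12.8.
sd(X) = |a|·sd(Z) = |2.87|·12.8 = 36.736.
Var(X) = a²·Var(Z) = 2.87²·163.84 = 1349.533696 (the additive constant -14 does not affect variance).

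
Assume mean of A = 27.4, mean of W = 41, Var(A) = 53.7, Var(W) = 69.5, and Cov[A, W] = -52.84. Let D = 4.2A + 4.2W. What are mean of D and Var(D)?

mean of D = 4.2·mean of A + 4.2·mean of W = 4.2·27.4 + 4.2·41 = 287.28.
Var(D) = a²·Var(A) + b²·Var(W) + 2ab·Cov[A, W] with a = 4.2, b = 4.2.
= 4.2²·53.7 + 4.2²·69.5 + 2·4.2·4.2·(-52.84)
= 947.268 + 1225.98 + (-1864.1952) = 309.0528.

mean of D = 287.28, Var(D) = 309.0528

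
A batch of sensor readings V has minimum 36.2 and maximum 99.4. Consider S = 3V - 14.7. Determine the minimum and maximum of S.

a = 3 > 0, so min(S) = a·min(V)+b = 3·36.2 + (-14.7) = 93.9 and max(S) = 3·99.4 + (-14.7) = 283.5.

min(S) = 93.9, max(S) = 283.5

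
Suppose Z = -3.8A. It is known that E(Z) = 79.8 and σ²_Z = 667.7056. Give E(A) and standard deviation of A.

E(A) = -21, standard deviation of A = 6.8

From Z = -3.8A: E(Z) = a·E(A) + b, so E(A) = (E(Z) − b)/a = (79.8 − 0)/(-3.8) = -21.
standard deviation of Z = √667.7056 = 25.84.
standard deviation of Z = |a|·standard deviation of A, so standard deviation of A = 25.84/|-3.8| = 6.8.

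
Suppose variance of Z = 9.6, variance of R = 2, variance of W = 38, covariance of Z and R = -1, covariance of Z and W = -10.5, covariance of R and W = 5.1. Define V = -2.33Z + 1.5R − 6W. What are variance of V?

variance of V = a²·variance of Z + b²·variance of R + c²·variance of W + 2ab·covariance of Z and R + 2ac·covariance of Z and W + 2bc·covariance of R and W, with a = -2.33, b = 1.5, c = -6.
= 52.11744 + 4.5 + 1368 + 6.99 + (-293.58) + (-91.8)
= 1046.22744.

variance of V = 1046.22744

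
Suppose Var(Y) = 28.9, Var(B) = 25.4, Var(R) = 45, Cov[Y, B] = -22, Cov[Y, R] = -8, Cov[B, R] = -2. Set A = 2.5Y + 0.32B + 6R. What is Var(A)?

Var(A) = a²·Var(Y) + b²·Var(B) + c²·Var(R) + 2ab·Cov[Y, B] + 2ac·Cov[Y, R] + 2bc·Cov[B, R], with a = 2.5, b = 0.32, c = 6.
= 180.625 + 2.60096 + 1620 + (-35.2) + (-240) + (-7.68)
= 1520.34596.

Var(A) = 1520.34596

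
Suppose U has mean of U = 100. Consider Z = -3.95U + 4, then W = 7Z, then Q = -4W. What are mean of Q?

mean of Q = 10948

mean of Z = (-3.95)·100 + 4 = -391.
mean of W = 7·(-391) = -2737.
mean of Q = (-4)·(-2737) = 10948.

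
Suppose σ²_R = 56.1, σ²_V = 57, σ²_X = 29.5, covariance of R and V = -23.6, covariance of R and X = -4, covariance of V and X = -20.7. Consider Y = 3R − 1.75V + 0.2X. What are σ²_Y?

σ²_Y = 938.1325

σ²_Y = a²·σ²_R + b²·σ²_V + c²·σ²_X + 2ab·covariance of R and V + 2ac·covariance of R and X + 2bc·covariance of V and X, with a = 3, b = -1.75, c = 0.2.
= 504.9 + 174.5625 + 1.18 + 247.8 + (-4.8) + 14.49
= 938.1325.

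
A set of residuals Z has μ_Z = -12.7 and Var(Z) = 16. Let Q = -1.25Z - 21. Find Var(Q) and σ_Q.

Q = -1.25Z - 21 is linear with a = -1.25, b = -21.
Var(Q) = a²·Var(Z) = (-1.25)²·16 = 25 (the additive constant -21 does not affect variance).
σ_Z = √16 = 4.
σ_Q = |a|·σ_Z = |-1.25|·4 = 5.

Var(Q) = 25, σ_Q = 5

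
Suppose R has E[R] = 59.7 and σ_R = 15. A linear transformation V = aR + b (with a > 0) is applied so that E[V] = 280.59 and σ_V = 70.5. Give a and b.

σ_V = a·σ_R (a > 0), so a = 70.5/15 = 4.7.
E[V] = a·E[R] + b, so b = 280.59 − 4.7·59.7 = 0.

a = 4.7, b = 0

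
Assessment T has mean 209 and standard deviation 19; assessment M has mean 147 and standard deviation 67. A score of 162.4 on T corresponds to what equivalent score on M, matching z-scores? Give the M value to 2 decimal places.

M = -17.33

z = (162.4 − 209)/19 ≈ -2.4526.
M = 147 + z·67 = 147 + (162.4 − 209)·67/19 ≈ -17.33.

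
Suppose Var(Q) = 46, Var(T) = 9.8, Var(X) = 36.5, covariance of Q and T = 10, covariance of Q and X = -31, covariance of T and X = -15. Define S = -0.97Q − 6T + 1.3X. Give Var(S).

Var(S) = 886.3484

Var(S) = a²·Var(Q) + b²·Var(T) + c²·Var(X) + 2ab·covariance of Q and T + 2ac·covariance of Q and X + 2bc·covariance of T and X, with a = -0.97, b = -6, c = 1.3.
= 43.2814 + 352.8 + 61.685 + 116.4 + 78.182 + 234
= 886.3484.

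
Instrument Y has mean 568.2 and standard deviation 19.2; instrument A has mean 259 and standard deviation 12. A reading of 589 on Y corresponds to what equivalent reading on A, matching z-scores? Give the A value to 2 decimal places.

A = 272.00

z = (589 − 568.2)/19.2 ≈ 1.0833.
A = 259 + z·12 = 259 + (589 − 568.2)·12/19.2 = 272.00.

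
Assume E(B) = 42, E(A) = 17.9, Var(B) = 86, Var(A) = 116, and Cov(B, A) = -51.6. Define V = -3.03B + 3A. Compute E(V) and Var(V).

E(V) = -73.56, Var(V) = 2771.6454

E(V) = (-3.03)·E(B) + 3·E(A) = (-3.03)·42 + 3·17.9 = -73.56.
Var(V) = a²·Var(B) + b²·Var(A) + 2ab·Cov(B, A) with a = -3.03, b = 3.
= (-3.03)²·86 + 3²·116 + 2·(-3.03)·3·(-51.6)
= 789.5574 + 1044 + 938.088 = 2771.6454.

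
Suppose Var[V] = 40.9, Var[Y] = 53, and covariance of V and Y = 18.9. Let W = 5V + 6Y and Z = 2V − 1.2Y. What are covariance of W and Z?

covariance of W and Z = 140.8

By bilinearity, covariance of W and Z = ac·Var[V] + bd·Var[Y] + (ad+bc)·covariance of V and Y, with a=5, b=6, c=2, d=-1.2.
ac·Var[V] = 5·2·40.9 = 409
bd·Var[Y] = 6·(-1.2)·53 = -381.6
(ad+bc)·covariance of V and Y = (6)·18.9 = 113.4
covariance of W and Z = 409 + (-381.6) + 113.4 = 140.8.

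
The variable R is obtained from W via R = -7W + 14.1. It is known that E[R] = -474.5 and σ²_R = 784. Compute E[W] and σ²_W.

E[W] = 69.8, σ²_W = 16

From R = -7W + 14.1: E[R] = a·E[W] + b, so E[W] = (E[R] − b)/a = (-474.5 − 14.1)/(-7) = 69.8.
σ²_R = a²·σ²_W, so σ²_W = 784/(-7)² = 16.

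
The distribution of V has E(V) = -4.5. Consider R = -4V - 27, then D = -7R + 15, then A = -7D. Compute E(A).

E(R) = (-4)·(-4.5) + (-27) = -9.
E(D) = (-7)·(-9) + 15 = 78.
E(A) = (-7)·78 = -546.

E(A) = -546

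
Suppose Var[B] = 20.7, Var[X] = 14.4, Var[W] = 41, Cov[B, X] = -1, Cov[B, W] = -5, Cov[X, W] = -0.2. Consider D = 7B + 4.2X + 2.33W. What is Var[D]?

Var[D] = 1265.0865

Var[D] = a²·Var[B] + b²·Var[X] + c²·Var[W] + 2ab·Cov[B, X] + 2ac·Cov[B, W] + 2bc·Cov[X, W], with a = 7, b = 4.2, c = 2.33.
= 1014.3 + 254.016 + 222.5849 + (-58.8) + (-163.1) + (-3.9144)
= 1265.0865.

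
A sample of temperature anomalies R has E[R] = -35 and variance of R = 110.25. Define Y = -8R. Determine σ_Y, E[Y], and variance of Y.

Y = -8R is linear with a = -8, b = 0.
σ_R = √110.25 = 10.5.
σ_Y = |a|·σ_R = |-8|·10.5 = 84.
E[Y] = a·E[R] + b = (-8)·(-35) = 280.
variance of Y = a²·variance of R = (-8)²·110.25 = 7056.

σ_Y = 84, E[Y] = 280, variance of Y = 7056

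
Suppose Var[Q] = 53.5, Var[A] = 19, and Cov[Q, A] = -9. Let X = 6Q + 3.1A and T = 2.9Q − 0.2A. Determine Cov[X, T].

Cov[X, T] = 849.01

By bilinearity, Cov[X, T] = ac·Var[Q] + bd·Var[A] + (ad+bc)·Cov[Q, A], with a=6, b=3.1, c=2.9, d=-0.2.
ac·Var[Q] = 6·2.9·53.5 = 930.9
bd·Var[A] = 3.1·(-0.2)·19 = -11.78
(ad+bc)·Cov[Q, A] = (7.79)·(-9) = -70.11
Cov[X, T] = 930.9 + (-11.78) + (-70.11) = 849.01.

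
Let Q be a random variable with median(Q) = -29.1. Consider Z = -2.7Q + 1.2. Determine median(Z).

median(Z) = 79.77

A linear map preserves order up to sign, so median(Z) = a·median(Q) + b = (-2.7)·(-29.1) + 1.2 = 79.77.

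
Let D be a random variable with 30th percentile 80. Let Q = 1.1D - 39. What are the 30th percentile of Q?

Since a = 1.1 > 0 the transformation is increasing, so the 30th percentile of Q = a·(P_{30} of D) + b = 1.1·80 + (-39) = 49.

30th percentile of Q = 49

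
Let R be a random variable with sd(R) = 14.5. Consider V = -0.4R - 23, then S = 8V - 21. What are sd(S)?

sd(V) = |-0.4|·14.5 = 5.8.
sd(S) = |8|·5.8 = 46.4.

sd(S) = 46.4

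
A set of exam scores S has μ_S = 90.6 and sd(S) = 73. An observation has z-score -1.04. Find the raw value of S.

S = 14.68

S = μ_S + z·sd(S) = 90.6 + (-1.04)·73 = 14.68.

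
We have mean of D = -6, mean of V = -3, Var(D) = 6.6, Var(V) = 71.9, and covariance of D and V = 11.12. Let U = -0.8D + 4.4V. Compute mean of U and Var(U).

mean of U = -8.4, Var(U) = 1317.9232

mean of U = (-0.8)·mean of D + 4.4·mean of V = (-0.8)·(-6) + 4.4·(-3) = -8.4.
Var(U) = a²·Var(D) + b²·Var(V) + 2ab·covariance of D and V with a = -0.8, b = 4.4.
= (-0.8)²·6.6 + 4.4²·71.9 + 2·(-0.8)·4.4·11.12
= 4.224 + 1391.984 + (-78.2848) = 1317.9232.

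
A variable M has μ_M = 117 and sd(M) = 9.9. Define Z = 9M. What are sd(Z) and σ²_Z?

Z = 9M is linear with a = 9, b = 0.
sd(Z) = |a|·sd(M) = |9|·9.9 = 89.1.
σ²_M = 9.9² = 98.01.
σ²_Z = a²·σ²_M = 9²·98.01 = 7938.81.

sd(Z) = 89.1, σ²_Z = 7938.81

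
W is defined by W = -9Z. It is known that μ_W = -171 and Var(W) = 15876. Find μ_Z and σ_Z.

From W = -9Z: μ_W = a·μ_Z + b, so μ_Z = (μ_W − b)/a = (-171 − 0)/(-9) = 19.
σ_W = √15876 = 126.
σ_W = |a|·σ_Z, so σ_Z = 126/|-9| = 14.

μ_Z = 19, σ_Z = 14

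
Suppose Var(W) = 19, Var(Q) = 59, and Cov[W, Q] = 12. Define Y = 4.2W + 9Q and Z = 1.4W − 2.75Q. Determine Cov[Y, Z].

By bilinearity, Cov[Y, Z] = ac·Var(W) + bd·Var(Q) + (ad+bc)·Cov[W, Q], with a=4.2, b=9, c=1.4, d=-2.75.
ac·Var(W) = 4.2·1.4·19 = 111.72
bd·Var(Q) = 9·(-2.75)·59 = -1460.25
(ad+bc)·Cov[W, Q] = (1.05)·12 = 12.6
Cov[Y, Z] = 111.72 + (-1460.25) + 12.6 = -1335.93.

Cov[Y, Z] = -1335.93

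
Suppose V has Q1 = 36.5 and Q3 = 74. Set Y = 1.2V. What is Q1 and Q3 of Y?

a = 1.2 > 0: Q1(Y) = a·Q1(V)+b = 43.8, Q3(Y) = a·Q3(V)+b = 88.8.

Q1(Y) = 43.8, Q3(Y) = 88.8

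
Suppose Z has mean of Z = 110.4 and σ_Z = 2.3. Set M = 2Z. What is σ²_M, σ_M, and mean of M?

M = 2Z is linear with a = 2, b = 0.
σ²_Z = 2.3² = 5.29.
σ²_M = a²·σ²_Z = 2²·5.29 = 21.16.
σ_M = |a|·σ_Z = |2|·2.3 = 4.6.
mean of M = a·mean of Z + b = 2·110.4 = 220.8.

σ²_M = 21.16, σ_M = 4.6, mean of M = 220.8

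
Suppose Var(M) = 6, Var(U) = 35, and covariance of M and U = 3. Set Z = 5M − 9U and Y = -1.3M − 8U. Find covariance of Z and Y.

covariance of Z and Y = 2396.1

By bilinearity, covariance of Z and Y = ac·Var(M) + bd·Var(U) + (ad+bc)·covariance of M and U, with a=5, b=-9, c=-1.3, d=-8.
ac·Var(M) = 5·(-1.3)·6 = -39
bd·Var(U) = (-9)·(-8)·35 = 2520
(ad+bc)·covariance of M and U = (-28.3)·3 = -84.9
covariance of Z and Y = -39 + 2520 + (-84.9) = 2396.1.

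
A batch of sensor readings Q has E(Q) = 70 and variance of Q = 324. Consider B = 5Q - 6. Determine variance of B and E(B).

variance of B = 8100, E(B) = 344

B = 5Q - 6 is linear with a = 5, b = -6.
variance of B = a²·variance of Q = 5²·324 = 8100 (the additive constant -6 does not affect variance).
E(B) = a·E(Q) + b = 5·70 + (-6) = 344.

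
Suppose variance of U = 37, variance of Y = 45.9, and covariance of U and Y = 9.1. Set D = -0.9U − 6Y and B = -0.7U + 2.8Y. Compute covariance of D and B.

covariance of D and B = -732.522

By bilinearity, covariance of D and B = ac·variance of U + bd·variance of Y + (ad+bc)·covariance of U and Y, with a=-0.9, b=-6, c=-0.7, d=2.8.
ac·variance of U = (-0.9)·(-0.7)·37 = 23.31
bd·variance of Y = (-6)·2.8·45.9 = -771.12
(ad+bc)·covariance of U and Y = (1.68)·9.1 = 15.288
covariance of D and B = 23.31 + (-771.12) + 15.288 = -732.522.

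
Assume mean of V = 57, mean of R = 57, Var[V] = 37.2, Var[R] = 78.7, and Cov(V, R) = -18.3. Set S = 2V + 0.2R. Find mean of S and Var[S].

mean of S = 2·mean of V + 0.2·mean of R = 2·57 + 0.2·57 = 125.4.
Var[S] = a²·Var[V] + b²·Var[R] + 2ab·Cov(V, R) with a = 2, b = 0.2.
= 2²·37.2 + 0.2²·78.7 + 2·2·0.2·(-18.3)
= 148.8 + 3.148 + (-14.64) = 137.308.

mean of S = 125.4, Var[S] = 137.308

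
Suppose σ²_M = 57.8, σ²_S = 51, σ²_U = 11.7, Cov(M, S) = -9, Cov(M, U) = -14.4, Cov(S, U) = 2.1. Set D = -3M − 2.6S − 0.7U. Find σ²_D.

σ²_D = a²·σ²_M + b²·σ²_S + c²·σ²_U + 2ab·Cov(M, S) + 2ac·Cov(M, U) + 2bc·Cov(S, U), with a = -3, b = -2.6, c = -0.7.
= 520.2 + 344.76 + 5.733 + (-140.4) + (-60.48) + 7.644
= 677.457.

σ²_D = 677.457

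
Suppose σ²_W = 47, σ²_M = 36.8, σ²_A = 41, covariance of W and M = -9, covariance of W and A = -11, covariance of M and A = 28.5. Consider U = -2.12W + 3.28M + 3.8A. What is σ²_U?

σ²_U = 2212.03072

σ²_U = a²·σ²_W + b²·σ²_M + c²·σ²_A + 2ab·covariance of W and M + 2ac·covariance of W and A + 2bc·covariance of M and A, with a = -2.12, b = 3.28, c = 3.8.
= 211.2368 + 395.90912 + 592.04 + 125.1648 + 177.232 + 710.448
= 2212.03072.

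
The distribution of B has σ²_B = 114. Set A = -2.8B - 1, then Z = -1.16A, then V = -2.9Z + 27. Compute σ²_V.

σ²_A = (-2.8)²·114 = 893.76.
σ²_Z = (-1.16)²·893.76 = 1202.643456.
σ²_V = (-2.9)²·1202.643456 = 10114.23146496.

σ²_V = 10114.23146496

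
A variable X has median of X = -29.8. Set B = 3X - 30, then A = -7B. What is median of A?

median of B = 3·(-29.8) + (-30) = -119.4.
median of A = (-7)·(-119.4) = 835.8.

median of A = 835.8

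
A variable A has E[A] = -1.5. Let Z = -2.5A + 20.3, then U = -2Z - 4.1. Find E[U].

E[Z] = (-2.5)·(-1.5) + 20.3 = 24.05.
E[U] = (-2)·24.05 + (-4.1) = -52.2.

E[U] = -52.2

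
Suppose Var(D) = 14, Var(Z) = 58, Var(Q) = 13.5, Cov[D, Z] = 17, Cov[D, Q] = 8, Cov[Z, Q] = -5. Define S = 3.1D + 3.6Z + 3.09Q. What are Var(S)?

Var(S) = 1436.58335

Var(S) = a²·Var(D) + b²·Var(Z) + c²·Var(Q) + 2ab·Cov[D, Z] + 2ac·Cov[D, Q] + 2bc·Cov[Z, Q], with a = 3.1, b = 3.6, c = 3.09.
= 134.54 + 751.68 + 128.89935 + 379.44 + 153.264 + (-111.24)
= 1436.58335.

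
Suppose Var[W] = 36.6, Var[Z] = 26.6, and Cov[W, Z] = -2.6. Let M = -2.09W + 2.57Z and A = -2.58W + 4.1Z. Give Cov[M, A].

By bilinearity, Cov[M, A] = ac·Var[W] + bd·Var[Z] + (ad+bc)·Cov[W, Z], with a=-2.09, b=2.57, c=-2.58, d=4.1.
ac·Var[W] = (-2.09)·(-2.58)·36.6 = 197.35452
bd·Var[Z] = 2.57·4.1·26.6 = 280.2842
(ad+bc)·Cov[W, Z] = (-15.1996)·(-2.6) = 39.51896
Cov[M, A] = 197.35452 + 280.2842 + 39.51896 = 517.15768.

Cov[M, A] = 517.15768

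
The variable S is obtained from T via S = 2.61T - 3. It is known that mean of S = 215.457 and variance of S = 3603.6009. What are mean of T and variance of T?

mean of T = 83.7, variance of T = 529

From S = 2.61T - 3: mean of S = a·mean of T + b, so mean of T = (mean of S − b)/a = (215.457 − (-3))/2.61 = 83.7.
variance of S = a²·variance of T, so variance of T = 3603.6009/2.61² = 529.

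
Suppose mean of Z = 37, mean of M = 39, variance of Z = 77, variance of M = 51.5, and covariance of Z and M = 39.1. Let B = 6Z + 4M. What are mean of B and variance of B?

mean of B = 378, variance of B = 5472.8

mean of B = 6·mean of Z + 4·mean of M = 6·37 + 4·39 = 378.
variance of B = a²·variance of Z + b²·variance of M + 2ab·covariance of Z and M with a = 6, b = 4.
= 6²·77 + 4²·51.5 + 2·6·4·39.1
= 2772 + 824 + 1876.8 = 5472.8.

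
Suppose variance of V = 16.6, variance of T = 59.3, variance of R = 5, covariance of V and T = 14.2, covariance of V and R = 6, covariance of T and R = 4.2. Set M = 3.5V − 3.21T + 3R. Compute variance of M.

variance of M = a²·variance of V + b²·variance of T + c²·variance of R + 2ab·covariance of V and T + 2ac·covariance of V and R + 2bc·covariance of T and R, with a = 3.5, b = -3.21, c = 3.
= 203.35 + 611.03313 + 45 + (-319.074) + 126 + (-80.892)
= 585.41713.

variance of M = 585.41713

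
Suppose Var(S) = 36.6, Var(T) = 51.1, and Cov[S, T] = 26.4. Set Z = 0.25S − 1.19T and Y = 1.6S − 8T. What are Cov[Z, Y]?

By bilinearity, Cov[Z, Y] = ac·Var(S) + bd·Var(T) + (ad+bc)·Cov[S, T], with a=0.25, b=-1.19, c=1.6, d=-8.
ac·Var(S) = 0.25·1.6·36.6 = 14.64
bd·Var(T) = (-1.19)·(-8)·51.1 = 486.472
(ad+bc)·Cov[S, T] = (-3.904)·26.4 = -103.0656
Cov[Z, Y] = 14.64 + 486.472 + (-103.0656) = 398.0464.

Cov[Z, Y] = 398.0464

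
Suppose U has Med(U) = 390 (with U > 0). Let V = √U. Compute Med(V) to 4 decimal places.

Med(V) = 19.7484

√U is monotone on this domain, so Med(V) = √(390) ≈ 19.7484.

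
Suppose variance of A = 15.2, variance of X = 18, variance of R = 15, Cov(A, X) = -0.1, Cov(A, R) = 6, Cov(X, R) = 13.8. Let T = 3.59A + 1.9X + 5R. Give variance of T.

variance of T = a²·variance of A + b²·variance of X + c²·variance of R + 2ab·Cov(A, X) + 2ac·Cov(A, R) + 2bc·Cov(X, R), with a = 3.59, b = 1.9, c = 5.
= 195.89912 + 64.98 + 375 + (-1.3642) + 215.4 + 262.2
= 1112.11492.

variance of T = 1112.11492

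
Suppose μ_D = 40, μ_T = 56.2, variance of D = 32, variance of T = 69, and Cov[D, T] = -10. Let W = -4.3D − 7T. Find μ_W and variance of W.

μ_W = (-4.3)·μ_D + (-7)·μ_T = (-4.3)·40 + (-7)·56.2 = -565.4.
variance of W = a²·variance of D + b²·variance of T + 2ab·Cov[D, T] with a = -4.3, b = -7.
= (-4.3)²·32 + (-7)²·69 + 2·(-4.3)·(-7)·(-10)
= 591.68 + 3381 + (-602) = 3370.68.

μ_W = -565.4, variance of W = 3370.68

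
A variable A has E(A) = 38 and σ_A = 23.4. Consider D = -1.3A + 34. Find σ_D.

D = -1.3A + 34 is linear with a = -1.3, b = 34.
σ_D = |a|·σ_A = |-1.3|·23.4 = 30.42.

σ_D = 30.42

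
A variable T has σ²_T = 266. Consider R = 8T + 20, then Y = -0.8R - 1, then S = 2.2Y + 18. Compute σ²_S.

σ²_S = 52733.5424

σ²_R = 8²·266 = 17024.
σ²_Y = (-0.8)²·17024 = 10895.36.
σ²_S = 2.2²·10895.36 = 52733.5424.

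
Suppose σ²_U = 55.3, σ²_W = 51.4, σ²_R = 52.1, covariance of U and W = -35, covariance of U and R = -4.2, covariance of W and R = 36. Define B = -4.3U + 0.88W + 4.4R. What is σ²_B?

σ²_B = 2773.54916

σ²_B = a²·σ²_U + b²·σ²_W + c²·σ²_R + 2ab·covariance of U and W + 2ac·covariance of U and R + 2bc·covariance of W and R, with a = -4.3, b = 0.88, c = 4.4.
= 1022.497 + 39.80416 + 1008.656 + 264.88 + 158.928 + 278.784
= 2773.54916.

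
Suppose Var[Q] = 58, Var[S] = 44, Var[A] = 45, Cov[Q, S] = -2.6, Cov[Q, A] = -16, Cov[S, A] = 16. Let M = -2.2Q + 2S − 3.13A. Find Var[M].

Var[M] = 499.7885

Var[M] = a²·Var[Q] + b²·Var[S] + c²·Var[A] + 2ab·Cov[Q, S] + 2ac·Cov[Q, A] + 2bc·Cov[S, A], with a = -2.2, b = 2, c = -3.13.
= 280.72 + 176 + 440.8605 + 22.88 + (-220.352) + (-200.32)
= 499.7885.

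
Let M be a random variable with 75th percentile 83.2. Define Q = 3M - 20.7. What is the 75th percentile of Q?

Since a = 3 > 0 the transformation is increasing, so the 75th percentile of Q = a·(P_{75} of M) + b = 3·83.2 + (-20.7) = 228.9.

75th percentile of Q = 228.9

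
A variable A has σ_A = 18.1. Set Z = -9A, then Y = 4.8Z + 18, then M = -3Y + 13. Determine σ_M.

σ_M = 2345.76

σ_Z = |-9|·18.1 = 162.9.
σ_Y = |4.8|·162.9 = 781.92.
σ_M = |-3|·781.92 = 2345.76.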